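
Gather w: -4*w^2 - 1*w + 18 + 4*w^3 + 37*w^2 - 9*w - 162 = 4*w^3 + 33*w^2 - 10*w - 144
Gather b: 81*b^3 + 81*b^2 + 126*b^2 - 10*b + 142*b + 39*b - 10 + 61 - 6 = 81*b^3 + 207*b^2 + 171*b + 45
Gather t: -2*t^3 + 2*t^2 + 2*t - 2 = -2*t^3 + 2*t^2 + 2*t - 2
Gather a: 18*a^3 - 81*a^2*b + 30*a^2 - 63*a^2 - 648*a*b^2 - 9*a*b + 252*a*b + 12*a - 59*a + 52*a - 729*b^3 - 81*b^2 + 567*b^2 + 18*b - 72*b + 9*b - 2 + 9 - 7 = 18*a^3 + a^2*(-81*b - 33) + a*(-648*b^2 + 243*b + 5) - 729*b^3 + 486*b^2 - 45*b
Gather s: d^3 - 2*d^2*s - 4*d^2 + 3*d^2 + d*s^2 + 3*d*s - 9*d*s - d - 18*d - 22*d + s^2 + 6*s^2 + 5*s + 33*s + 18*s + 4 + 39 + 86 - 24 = d^3 - d^2 - 41*d + s^2*(d + 7) + s*(-2*d^2 - 6*d + 56) + 105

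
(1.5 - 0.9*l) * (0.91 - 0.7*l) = 0.63*l^2 - 1.869*l + 1.365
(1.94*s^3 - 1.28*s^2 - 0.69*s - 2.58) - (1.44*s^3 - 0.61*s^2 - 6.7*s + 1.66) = 0.5*s^3 - 0.67*s^2 + 6.01*s - 4.24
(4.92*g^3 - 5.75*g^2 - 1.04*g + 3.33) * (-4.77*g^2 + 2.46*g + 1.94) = -23.4684*g^5 + 39.5307*g^4 + 0.360600000000001*g^3 - 29.5975*g^2 + 6.1742*g + 6.4602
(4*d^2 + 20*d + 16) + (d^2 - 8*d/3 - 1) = 5*d^2 + 52*d/3 + 15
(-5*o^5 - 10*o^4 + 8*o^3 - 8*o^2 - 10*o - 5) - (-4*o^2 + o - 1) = -5*o^5 - 10*o^4 + 8*o^3 - 4*o^2 - 11*o - 4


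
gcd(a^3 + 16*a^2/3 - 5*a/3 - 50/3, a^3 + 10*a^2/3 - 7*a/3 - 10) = a^2 + a/3 - 10/3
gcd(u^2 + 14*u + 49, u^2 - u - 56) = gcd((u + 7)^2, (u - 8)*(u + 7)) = u + 7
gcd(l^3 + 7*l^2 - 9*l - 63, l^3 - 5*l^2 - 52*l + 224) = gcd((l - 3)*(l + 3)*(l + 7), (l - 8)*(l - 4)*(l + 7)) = l + 7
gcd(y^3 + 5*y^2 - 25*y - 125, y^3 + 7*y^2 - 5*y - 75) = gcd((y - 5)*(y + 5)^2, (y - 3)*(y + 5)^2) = y^2 + 10*y + 25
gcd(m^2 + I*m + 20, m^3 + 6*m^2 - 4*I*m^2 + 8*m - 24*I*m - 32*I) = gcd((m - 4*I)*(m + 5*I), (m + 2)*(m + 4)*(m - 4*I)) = m - 4*I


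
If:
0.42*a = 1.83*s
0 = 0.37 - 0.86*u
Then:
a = 4.35714285714286*s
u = 0.43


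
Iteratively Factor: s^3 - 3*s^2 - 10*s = (s)*(s^2 - 3*s - 10) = s*(s - 5)*(s + 2)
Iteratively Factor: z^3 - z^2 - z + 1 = (z - 1)*(z^2 - 1) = (z - 1)^2*(z + 1)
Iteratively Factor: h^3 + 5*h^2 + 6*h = (h + 2)*(h^2 + 3*h) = h*(h + 2)*(h + 3)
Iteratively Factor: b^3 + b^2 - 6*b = (b)*(b^2 + b - 6) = b*(b - 2)*(b + 3)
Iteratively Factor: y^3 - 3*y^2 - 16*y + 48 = (y + 4)*(y^2 - 7*y + 12) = (y - 4)*(y + 4)*(y - 3)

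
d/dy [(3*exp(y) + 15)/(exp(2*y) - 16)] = 3*(-2*(exp(y) + 5)*exp(y) + exp(2*y) - 16)*exp(y)/(exp(2*y) - 16)^2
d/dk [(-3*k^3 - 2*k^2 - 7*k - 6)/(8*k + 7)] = (-48*k^3 - 79*k^2 - 28*k - 1)/(64*k^2 + 112*k + 49)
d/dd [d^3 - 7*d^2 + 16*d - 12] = 3*d^2 - 14*d + 16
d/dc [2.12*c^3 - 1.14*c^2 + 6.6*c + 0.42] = 6.36*c^2 - 2.28*c + 6.6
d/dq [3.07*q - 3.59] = 3.07000000000000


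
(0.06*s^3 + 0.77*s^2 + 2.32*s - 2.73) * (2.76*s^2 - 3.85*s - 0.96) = 0.1656*s^5 + 1.8942*s^4 + 3.3811*s^3 - 17.206*s^2 + 8.2833*s + 2.6208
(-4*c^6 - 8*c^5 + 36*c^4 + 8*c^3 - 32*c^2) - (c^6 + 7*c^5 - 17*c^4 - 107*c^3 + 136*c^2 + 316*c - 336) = -5*c^6 - 15*c^5 + 53*c^4 + 115*c^3 - 168*c^2 - 316*c + 336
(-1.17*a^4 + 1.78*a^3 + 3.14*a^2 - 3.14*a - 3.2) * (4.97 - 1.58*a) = 1.8486*a^5 - 8.6273*a^4 + 3.8854*a^3 + 20.567*a^2 - 10.5498*a - 15.904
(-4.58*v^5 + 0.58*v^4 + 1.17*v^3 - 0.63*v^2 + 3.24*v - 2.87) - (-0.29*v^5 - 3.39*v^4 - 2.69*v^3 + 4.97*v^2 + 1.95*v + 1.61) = -4.29*v^5 + 3.97*v^4 + 3.86*v^3 - 5.6*v^2 + 1.29*v - 4.48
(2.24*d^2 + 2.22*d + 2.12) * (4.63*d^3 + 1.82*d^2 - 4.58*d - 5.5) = 10.3712*d^5 + 14.3554*d^4 + 3.5968*d^3 - 18.6292*d^2 - 21.9196*d - 11.66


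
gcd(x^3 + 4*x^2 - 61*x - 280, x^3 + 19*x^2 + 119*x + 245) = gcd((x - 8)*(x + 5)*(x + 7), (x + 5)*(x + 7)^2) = x^2 + 12*x + 35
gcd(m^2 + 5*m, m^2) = m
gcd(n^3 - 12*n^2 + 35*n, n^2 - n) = n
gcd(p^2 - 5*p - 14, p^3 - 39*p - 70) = p^2 - 5*p - 14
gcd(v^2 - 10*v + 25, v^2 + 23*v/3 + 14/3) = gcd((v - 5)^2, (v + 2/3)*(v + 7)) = 1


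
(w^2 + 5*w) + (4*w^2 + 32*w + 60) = 5*w^2 + 37*w + 60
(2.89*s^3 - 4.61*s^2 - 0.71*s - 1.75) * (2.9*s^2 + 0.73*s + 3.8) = 8.381*s^5 - 11.2593*s^4 + 5.5577*s^3 - 23.1113*s^2 - 3.9755*s - 6.65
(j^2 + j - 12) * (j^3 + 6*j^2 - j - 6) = j^5 + 7*j^4 - 7*j^3 - 79*j^2 + 6*j + 72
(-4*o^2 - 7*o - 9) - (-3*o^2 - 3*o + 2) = -o^2 - 4*o - 11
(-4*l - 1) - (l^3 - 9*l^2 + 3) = -l^3 + 9*l^2 - 4*l - 4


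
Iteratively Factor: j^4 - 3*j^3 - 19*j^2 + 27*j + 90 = (j - 3)*(j^3 - 19*j - 30) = (j - 5)*(j - 3)*(j^2 + 5*j + 6) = (j - 5)*(j - 3)*(j + 2)*(j + 3)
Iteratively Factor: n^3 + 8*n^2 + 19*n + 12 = (n + 3)*(n^2 + 5*n + 4) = (n + 3)*(n + 4)*(n + 1)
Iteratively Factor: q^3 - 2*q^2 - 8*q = (q + 2)*(q^2 - 4*q) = (q - 4)*(q + 2)*(q)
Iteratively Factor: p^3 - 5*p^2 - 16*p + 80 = (p - 5)*(p^2 - 16) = (p - 5)*(p + 4)*(p - 4)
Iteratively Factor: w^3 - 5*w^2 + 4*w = (w)*(w^2 - 5*w + 4) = w*(w - 4)*(w - 1)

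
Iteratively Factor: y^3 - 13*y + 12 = (y + 4)*(y^2 - 4*y + 3) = (y - 3)*(y + 4)*(y - 1)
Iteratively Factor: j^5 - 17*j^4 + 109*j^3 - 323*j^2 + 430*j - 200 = (j - 2)*(j^4 - 15*j^3 + 79*j^2 - 165*j + 100) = (j - 4)*(j - 2)*(j^3 - 11*j^2 + 35*j - 25) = (j - 5)*(j - 4)*(j - 2)*(j^2 - 6*j + 5) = (j - 5)^2*(j - 4)*(j - 2)*(j - 1)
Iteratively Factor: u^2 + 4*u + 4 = (u + 2)*(u + 2)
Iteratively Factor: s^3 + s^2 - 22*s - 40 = (s - 5)*(s^2 + 6*s + 8) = (s - 5)*(s + 4)*(s + 2)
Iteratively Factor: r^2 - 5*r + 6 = (r - 3)*(r - 2)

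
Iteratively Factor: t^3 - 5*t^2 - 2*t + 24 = (t - 3)*(t^2 - 2*t - 8) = (t - 4)*(t - 3)*(t + 2)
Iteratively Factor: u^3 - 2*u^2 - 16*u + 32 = (u + 4)*(u^2 - 6*u + 8) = (u - 4)*(u + 4)*(u - 2)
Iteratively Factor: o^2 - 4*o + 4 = (o - 2)*(o - 2)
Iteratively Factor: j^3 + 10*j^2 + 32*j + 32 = (j + 4)*(j^2 + 6*j + 8) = (j + 4)^2*(j + 2)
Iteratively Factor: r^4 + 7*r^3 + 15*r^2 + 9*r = (r + 1)*(r^3 + 6*r^2 + 9*r) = (r + 1)*(r + 3)*(r^2 + 3*r) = (r + 1)*(r + 3)^2*(r)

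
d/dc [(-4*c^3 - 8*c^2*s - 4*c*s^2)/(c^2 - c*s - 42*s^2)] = 4*(c*(2*c - s)*(c^2 + 2*c*s + s^2) + (-c^2 + c*s + 42*s^2)*(3*c^2 + 4*c*s + s^2))/(-c^2 + c*s + 42*s^2)^2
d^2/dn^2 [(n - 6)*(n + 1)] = 2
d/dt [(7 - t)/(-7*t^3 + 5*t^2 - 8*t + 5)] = (7*t^3 - 5*t^2 + 8*t - (t - 7)*(21*t^2 - 10*t + 8) - 5)/(7*t^3 - 5*t^2 + 8*t - 5)^2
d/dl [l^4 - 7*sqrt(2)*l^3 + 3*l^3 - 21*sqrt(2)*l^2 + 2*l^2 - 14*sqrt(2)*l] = 4*l^3 - 21*sqrt(2)*l^2 + 9*l^2 - 42*sqrt(2)*l + 4*l - 14*sqrt(2)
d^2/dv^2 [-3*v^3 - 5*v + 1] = -18*v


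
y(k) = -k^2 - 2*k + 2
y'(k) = -2*k - 2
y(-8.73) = -56.75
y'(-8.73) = 15.46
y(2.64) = -10.25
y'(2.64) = -7.28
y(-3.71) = -4.34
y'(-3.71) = 5.42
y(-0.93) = 3.00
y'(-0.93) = -0.14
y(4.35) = -25.62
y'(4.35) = -10.70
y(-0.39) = 2.63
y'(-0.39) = -1.22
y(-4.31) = -7.96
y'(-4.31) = 6.62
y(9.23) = -101.65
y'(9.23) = -20.46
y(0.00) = 2.00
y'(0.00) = -2.00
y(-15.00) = -193.00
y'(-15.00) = 28.00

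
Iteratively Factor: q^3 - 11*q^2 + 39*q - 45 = (q - 3)*(q^2 - 8*q + 15) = (q - 3)^2*(q - 5)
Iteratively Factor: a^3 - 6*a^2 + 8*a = (a)*(a^2 - 6*a + 8) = a*(a - 2)*(a - 4)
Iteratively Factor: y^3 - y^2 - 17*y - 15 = (y - 5)*(y^2 + 4*y + 3) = (y - 5)*(y + 1)*(y + 3)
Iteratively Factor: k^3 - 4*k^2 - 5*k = (k)*(k^2 - 4*k - 5) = k*(k - 5)*(k + 1)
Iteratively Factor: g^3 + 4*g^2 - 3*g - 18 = (g + 3)*(g^2 + g - 6) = (g - 2)*(g + 3)*(g + 3)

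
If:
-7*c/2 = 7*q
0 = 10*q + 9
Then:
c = 9/5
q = -9/10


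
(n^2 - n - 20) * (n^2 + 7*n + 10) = n^4 + 6*n^3 - 17*n^2 - 150*n - 200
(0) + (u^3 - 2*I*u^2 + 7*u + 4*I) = u^3 - 2*I*u^2 + 7*u + 4*I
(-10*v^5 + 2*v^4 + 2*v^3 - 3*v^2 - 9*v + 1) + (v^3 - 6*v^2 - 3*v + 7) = -10*v^5 + 2*v^4 + 3*v^3 - 9*v^2 - 12*v + 8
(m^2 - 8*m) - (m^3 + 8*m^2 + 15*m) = -m^3 - 7*m^2 - 23*m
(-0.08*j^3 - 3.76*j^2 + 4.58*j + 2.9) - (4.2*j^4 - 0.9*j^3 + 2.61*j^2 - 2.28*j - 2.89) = -4.2*j^4 + 0.82*j^3 - 6.37*j^2 + 6.86*j + 5.79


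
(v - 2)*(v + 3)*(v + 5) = v^3 + 6*v^2 - v - 30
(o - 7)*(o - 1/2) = o^2 - 15*o/2 + 7/2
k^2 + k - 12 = (k - 3)*(k + 4)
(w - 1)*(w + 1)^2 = w^3 + w^2 - w - 1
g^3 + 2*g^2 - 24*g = g*(g - 4)*(g + 6)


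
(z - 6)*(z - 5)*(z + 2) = z^3 - 9*z^2 + 8*z + 60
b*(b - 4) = b^2 - 4*b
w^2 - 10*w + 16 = (w - 8)*(w - 2)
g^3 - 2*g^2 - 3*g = g*(g - 3)*(g + 1)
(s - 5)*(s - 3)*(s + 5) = s^3 - 3*s^2 - 25*s + 75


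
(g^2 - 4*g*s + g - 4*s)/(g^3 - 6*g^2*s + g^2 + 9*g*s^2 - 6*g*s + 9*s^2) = (g - 4*s)/(g^2 - 6*g*s + 9*s^2)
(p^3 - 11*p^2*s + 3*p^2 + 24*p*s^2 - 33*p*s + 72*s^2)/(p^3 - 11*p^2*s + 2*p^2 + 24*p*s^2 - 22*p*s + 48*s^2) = (p + 3)/(p + 2)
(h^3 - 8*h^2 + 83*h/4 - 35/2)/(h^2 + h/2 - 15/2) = (h^2 - 11*h/2 + 7)/(h + 3)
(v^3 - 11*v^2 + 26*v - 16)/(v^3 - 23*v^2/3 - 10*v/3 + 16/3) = 3*(v^2 - 3*v + 2)/(3*v^2 + v - 2)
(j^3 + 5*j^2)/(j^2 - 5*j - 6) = j^2*(j + 5)/(j^2 - 5*j - 6)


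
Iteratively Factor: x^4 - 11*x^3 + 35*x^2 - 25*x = (x - 5)*(x^3 - 6*x^2 + 5*x) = (x - 5)*(x - 1)*(x^2 - 5*x) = (x - 5)^2*(x - 1)*(x)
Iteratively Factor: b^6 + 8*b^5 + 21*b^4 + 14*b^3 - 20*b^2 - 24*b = (b - 1)*(b^5 + 9*b^4 + 30*b^3 + 44*b^2 + 24*b) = (b - 1)*(b + 2)*(b^4 + 7*b^3 + 16*b^2 + 12*b) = b*(b - 1)*(b + 2)*(b^3 + 7*b^2 + 16*b + 12) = b*(b - 1)*(b + 2)^2*(b^2 + 5*b + 6) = b*(b - 1)*(b + 2)^3*(b + 3)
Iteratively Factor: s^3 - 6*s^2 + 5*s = (s)*(s^2 - 6*s + 5) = s*(s - 1)*(s - 5)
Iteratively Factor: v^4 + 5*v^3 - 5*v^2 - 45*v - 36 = (v + 4)*(v^3 + v^2 - 9*v - 9) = (v + 1)*(v + 4)*(v^2 - 9) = (v - 3)*(v + 1)*(v + 4)*(v + 3)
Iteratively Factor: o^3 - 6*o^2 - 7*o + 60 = (o - 4)*(o^2 - 2*o - 15) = (o - 4)*(o + 3)*(o - 5)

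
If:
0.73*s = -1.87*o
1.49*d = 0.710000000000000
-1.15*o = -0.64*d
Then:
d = 0.48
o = 0.27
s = -0.68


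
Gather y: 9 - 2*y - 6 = 3 - 2*y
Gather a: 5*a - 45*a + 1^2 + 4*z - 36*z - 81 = -40*a - 32*z - 80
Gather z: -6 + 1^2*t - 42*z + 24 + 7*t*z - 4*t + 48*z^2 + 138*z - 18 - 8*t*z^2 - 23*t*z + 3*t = z^2*(48 - 8*t) + z*(96 - 16*t)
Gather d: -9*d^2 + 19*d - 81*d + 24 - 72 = -9*d^2 - 62*d - 48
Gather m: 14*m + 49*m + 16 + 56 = 63*m + 72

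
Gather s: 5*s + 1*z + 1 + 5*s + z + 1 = 10*s + 2*z + 2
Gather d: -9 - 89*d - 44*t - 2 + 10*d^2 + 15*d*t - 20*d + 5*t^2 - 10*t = 10*d^2 + d*(15*t - 109) + 5*t^2 - 54*t - 11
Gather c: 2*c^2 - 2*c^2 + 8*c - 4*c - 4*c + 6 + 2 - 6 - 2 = 0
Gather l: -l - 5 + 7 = 2 - l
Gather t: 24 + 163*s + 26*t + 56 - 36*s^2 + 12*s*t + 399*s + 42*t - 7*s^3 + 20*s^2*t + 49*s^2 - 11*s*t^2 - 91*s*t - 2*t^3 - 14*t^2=-7*s^3 + 13*s^2 + 562*s - 2*t^3 + t^2*(-11*s - 14) + t*(20*s^2 - 79*s + 68) + 80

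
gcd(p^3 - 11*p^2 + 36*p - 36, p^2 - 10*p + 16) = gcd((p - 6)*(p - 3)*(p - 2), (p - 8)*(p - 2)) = p - 2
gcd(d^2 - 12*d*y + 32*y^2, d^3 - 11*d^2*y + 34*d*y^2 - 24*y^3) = -d + 4*y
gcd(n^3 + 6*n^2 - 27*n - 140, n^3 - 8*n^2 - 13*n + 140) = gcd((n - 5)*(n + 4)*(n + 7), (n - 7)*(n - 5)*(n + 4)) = n^2 - n - 20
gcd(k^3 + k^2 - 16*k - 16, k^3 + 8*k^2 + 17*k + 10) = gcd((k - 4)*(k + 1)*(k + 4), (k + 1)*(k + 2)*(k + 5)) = k + 1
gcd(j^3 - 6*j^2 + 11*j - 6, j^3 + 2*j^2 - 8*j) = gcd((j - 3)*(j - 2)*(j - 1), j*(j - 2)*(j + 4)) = j - 2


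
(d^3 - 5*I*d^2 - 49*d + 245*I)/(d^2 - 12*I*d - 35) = (d^2 - 49)/(d - 7*I)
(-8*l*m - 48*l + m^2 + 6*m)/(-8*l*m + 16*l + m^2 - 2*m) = (m + 6)/(m - 2)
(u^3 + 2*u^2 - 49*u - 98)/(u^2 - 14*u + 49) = (u^2 + 9*u + 14)/(u - 7)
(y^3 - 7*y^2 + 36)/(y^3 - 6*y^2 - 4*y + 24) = (y - 3)/(y - 2)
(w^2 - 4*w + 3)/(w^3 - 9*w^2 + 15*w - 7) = (w - 3)/(w^2 - 8*w + 7)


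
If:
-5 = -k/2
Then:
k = 10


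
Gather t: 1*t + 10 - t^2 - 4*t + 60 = -t^2 - 3*t + 70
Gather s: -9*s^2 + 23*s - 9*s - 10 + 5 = -9*s^2 + 14*s - 5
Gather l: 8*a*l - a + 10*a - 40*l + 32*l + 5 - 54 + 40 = 9*a + l*(8*a - 8) - 9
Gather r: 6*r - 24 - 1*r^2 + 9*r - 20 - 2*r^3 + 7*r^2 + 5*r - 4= -2*r^3 + 6*r^2 + 20*r - 48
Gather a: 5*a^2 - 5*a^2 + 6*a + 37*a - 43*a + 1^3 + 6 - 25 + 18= 0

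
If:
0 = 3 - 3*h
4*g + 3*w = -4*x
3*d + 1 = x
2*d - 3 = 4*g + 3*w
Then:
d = -1/14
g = -3*w/4 - 11/14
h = 1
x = 11/14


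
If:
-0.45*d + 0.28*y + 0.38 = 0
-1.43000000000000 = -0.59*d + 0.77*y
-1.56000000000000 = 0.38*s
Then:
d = -0.59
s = -4.11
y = -2.31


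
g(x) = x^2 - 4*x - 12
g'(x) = 2*x - 4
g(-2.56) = 4.79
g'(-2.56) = -9.12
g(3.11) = -14.77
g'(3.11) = 2.22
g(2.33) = -15.89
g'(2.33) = 0.66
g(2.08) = -15.99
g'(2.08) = 0.16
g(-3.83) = 17.99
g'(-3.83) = -11.66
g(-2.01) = 0.08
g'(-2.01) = -8.02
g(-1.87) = -1.02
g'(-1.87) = -7.74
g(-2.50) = 4.25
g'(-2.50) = -9.00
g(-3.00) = 9.00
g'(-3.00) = -10.00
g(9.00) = 33.00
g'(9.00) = 14.00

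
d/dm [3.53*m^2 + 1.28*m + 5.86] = 7.06*m + 1.28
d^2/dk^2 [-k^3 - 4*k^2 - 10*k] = -6*k - 8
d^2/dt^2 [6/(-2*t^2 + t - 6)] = 12*(4*t^2 - 2*t - (4*t - 1)^2 + 12)/(2*t^2 - t + 6)^3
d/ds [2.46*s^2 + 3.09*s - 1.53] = 4.92*s + 3.09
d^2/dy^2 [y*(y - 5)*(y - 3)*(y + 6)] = 12*y^2 - 12*y - 66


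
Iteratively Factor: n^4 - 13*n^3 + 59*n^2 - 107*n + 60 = (n - 5)*(n^3 - 8*n^2 + 19*n - 12) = (n - 5)*(n - 3)*(n^2 - 5*n + 4) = (n - 5)*(n - 3)*(n - 1)*(n - 4)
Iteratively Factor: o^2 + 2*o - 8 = (o - 2)*(o + 4)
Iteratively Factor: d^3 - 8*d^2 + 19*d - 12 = (d - 3)*(d^2 - 5*d + 4) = (d - 3)*(d - 1)*(d - 4)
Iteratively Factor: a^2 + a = (a + 1)*(a)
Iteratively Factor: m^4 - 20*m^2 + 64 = (m + 2)*(m^3 - 2*m^2 - 16*m + 32) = (m - 4)*(m + 2)*(m^2 + 2*m - 8) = (m - 4)*(m - 2)*(m + 2)*(m + 4)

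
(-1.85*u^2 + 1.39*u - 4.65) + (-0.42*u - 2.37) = -1.85*u^2 + 0.97*u - 7.02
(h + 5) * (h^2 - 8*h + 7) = h^3 - 3*h^2 - 33*h + 35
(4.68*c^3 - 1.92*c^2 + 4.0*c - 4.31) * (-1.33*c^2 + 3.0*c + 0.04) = -6.2244*c^5 + 16.5936*c^4 - 10.8928*c^3 + 17.6555*c^2 - 12.77*c - 0.1724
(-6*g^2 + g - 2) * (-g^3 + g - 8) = 6*g^5 - g^4 - 4*g^3 + 49*g^2 - 10*g + 16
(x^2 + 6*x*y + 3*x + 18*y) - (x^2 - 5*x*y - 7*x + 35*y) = 11*x*y + 10*x - 17*y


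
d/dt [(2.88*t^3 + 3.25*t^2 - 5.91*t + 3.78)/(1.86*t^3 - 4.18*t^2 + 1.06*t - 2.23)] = (3.5527136788005e-15*t^5 - 18.0834*t^4 + 28.0908*t^3 - 61.6184*t^2 + 17.1058*t + 9.1725)/(3.4596*t^6 - 15.5496*t^5 + 21.4156*t^4 - 17.1572*t^3 + 19.7664*t^2 - 4.7276*t + 4.9729)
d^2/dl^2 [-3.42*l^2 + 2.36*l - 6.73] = -6.84000000000000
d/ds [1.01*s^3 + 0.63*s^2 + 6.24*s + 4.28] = 3.03*s^2 + 1.26*s + 6.24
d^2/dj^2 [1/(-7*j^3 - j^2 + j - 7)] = 2*((21*j + 1)*(7*j^3 + j^2 - j + 7) - (21*j^2 + 2*j - 1)^2)/(7*j^3 + j^2 - j + 7)^3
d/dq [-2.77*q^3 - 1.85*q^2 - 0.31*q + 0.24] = -8.31*q^2 - 3.7*q - 0.31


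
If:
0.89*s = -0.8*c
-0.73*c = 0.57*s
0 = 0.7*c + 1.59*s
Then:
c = 0.00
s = 0.00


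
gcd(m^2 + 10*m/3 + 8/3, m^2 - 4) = m + 2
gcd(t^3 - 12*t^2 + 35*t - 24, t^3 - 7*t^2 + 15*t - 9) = t^2 - 4*t + 3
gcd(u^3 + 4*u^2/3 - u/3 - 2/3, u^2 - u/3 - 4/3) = u + 1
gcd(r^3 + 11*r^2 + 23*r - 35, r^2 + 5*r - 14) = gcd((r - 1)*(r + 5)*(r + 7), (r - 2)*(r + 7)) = r + 7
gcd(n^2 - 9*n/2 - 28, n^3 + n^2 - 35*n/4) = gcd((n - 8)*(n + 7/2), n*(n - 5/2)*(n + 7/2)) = n + 7/2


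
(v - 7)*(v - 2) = v^2 - 9*v + 14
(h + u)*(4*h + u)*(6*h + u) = 24*h^3 + 34*h^2*u + 11*h*u^2 + u^3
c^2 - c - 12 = (c - 4)*(c + 3)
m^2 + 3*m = m*(m + 3)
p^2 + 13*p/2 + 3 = (p + 1/2)*(p + 6)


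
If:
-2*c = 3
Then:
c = -3/2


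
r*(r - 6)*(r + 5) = r^3 - r^2 - 30*r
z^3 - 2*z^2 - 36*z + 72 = (z - 6)*(z - 2)*(z + 6)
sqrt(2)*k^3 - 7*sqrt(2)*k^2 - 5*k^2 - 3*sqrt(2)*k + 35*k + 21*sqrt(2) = (k - 7)*(k - 3*sqrt(2))*(sqrt(2)*k + 1)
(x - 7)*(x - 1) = x^2 - 8*x + 7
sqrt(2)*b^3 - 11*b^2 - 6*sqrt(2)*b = b*(b - 6*sqrt(2))*(sqrt(2)*b + 1)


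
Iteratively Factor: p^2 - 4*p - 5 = (p + 1)*(p - 5)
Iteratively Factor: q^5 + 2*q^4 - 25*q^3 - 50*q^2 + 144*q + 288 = (q + 4)*(q^4 - 2*q^3 - 17*q^2 + 18*q + 72) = (q - 4)*(q + 4)*(q^3 + 2*q^2 - 9*q - 18) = (q - 4)*(q - 3)*(q + 4)*(q^2 + 5*q + 6) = (q - 4)*(q - 3)*(q + 2)*(q + 4)*(q + 3)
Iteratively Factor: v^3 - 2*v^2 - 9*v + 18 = (v + 3)*(v^2 - 5*v + 6) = (v - 3)*(v + 3)*(v - 2)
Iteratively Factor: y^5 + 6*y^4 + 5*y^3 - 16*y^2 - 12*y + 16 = (y - 1)*(y^4 + 7*y^3 + 12*y^2 - 4*y - 16) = (y - 1)^2*(y^3 + 8*y^2 + 20*y + 16) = (y - 1)^2*(y + 2)*(y^2 + 6*y + 8) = (y - 1)^2*(y + 2)^2*(y + 4)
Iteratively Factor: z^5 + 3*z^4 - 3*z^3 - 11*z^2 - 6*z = (z + 1)*(z^4 + 2*z^3 - 5*z^2 - 6*z) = z*(z + 1)*(z^3 + 2*z^2 - 5*z - 6) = z*(z - 2)*(z + 1)*(z^2 + 4*z + 3) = z*(z - 2)*(z + 1)*(z + 3)*(z + 1)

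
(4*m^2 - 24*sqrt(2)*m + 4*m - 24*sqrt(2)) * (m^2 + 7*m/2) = 4*m^4 - 24*sqrt(2)*m^3 + 18*m^3 - 108*sqrt(2)*m^2 + 14*m^2 - 84*sqrt(2)*m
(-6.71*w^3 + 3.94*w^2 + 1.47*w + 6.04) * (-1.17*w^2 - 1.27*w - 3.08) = 7.8507*w^5 + 3.9119*w^4 + 13.9431*w^3 - 21.0689*w^2 - 12.1984*w - 18.6032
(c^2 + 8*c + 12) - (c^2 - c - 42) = 9*c + 54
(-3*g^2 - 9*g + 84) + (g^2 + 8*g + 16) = -2*g^2 - g + 100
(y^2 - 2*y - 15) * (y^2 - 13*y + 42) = y^4 - 15*y^3 + 53*y^2 + 111*y - 630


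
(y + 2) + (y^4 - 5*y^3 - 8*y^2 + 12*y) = y^4 - 5*y^3 - 8*y^2 + 13*y + 2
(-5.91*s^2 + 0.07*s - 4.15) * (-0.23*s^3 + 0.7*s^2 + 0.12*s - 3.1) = 1.3593*s^5 - 4.1531*s^4 + 0.2943*s^3 + 15.4244*s^2 - 0.715*s + 12.865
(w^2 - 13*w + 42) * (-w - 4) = -w^3 + 9*w^2 + 10*w - 168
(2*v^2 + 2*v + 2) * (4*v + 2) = 8*v^3 + 12*v^2 + 12*v + 4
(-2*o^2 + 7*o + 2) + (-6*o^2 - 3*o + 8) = -8*o^2 + 4*o + 10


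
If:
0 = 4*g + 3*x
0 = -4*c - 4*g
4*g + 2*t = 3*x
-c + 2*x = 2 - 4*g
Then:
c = -6/7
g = 6/7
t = -24/7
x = -8/7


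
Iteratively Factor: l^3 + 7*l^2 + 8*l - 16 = (l + 4)*(l^2 + 3*l - 4) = (l + 4)^2*(l - 1)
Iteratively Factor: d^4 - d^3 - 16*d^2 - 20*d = (d + 2)*(d^3 - 3*d^2 - 10*d) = (d + 2)^2*(d^2 - 5*d) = (d - 5)*(d + 2)^2*(d)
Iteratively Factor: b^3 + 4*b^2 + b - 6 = (b + 2)*(b^2 + 2*b - 3) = (b + 2)*(b + 3)*(b - 1)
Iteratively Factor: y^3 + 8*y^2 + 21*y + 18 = (y + 2)*(y^2 + 6*y + 9) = (y + 2)*(y + 3)*(y + 3)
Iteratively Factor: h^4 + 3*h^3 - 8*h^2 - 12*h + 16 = (h - 2)*(h^3 + 5*h^2 + 2*h - 8) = (h - 2)*(h - 1)*(h^2 + 6*h + 8) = (h - 2)*(h - 1)*(h + 4)*(h + 2)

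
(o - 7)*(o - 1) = o^2 - 8*o + 7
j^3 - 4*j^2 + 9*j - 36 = (j - 4)*(j - 3*I)*(j + 3*I)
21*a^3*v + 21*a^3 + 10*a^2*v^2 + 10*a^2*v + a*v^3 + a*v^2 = (3*a + v)*(7*a + v)*(a*v + a)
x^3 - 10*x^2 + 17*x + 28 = (x - 7)*(x - 4)*(x + 1)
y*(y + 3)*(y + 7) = y^3 + 10*y^2 + 21*y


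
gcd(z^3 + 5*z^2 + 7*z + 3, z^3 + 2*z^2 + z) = z^2 + 2*z + 1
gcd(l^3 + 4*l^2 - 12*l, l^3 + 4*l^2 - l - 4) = 1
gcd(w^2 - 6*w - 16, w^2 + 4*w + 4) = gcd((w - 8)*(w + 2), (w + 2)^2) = w + 2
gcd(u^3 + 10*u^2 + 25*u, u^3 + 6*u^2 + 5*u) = u^2 + 5*u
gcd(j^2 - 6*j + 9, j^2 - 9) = j - 3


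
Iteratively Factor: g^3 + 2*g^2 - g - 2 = (g + 1)*(g^2 + g - 2) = (g - 1)*(g + 1)*(g + 2)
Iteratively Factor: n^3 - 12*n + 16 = (n - 2)*(n^2 + 2*n - 8) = (n - 2)^2*(n + 4)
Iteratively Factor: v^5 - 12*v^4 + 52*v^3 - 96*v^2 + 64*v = (v - 4)*(v^4 - 8*v^3 + 20*v^2 - 16*v) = (v - 4)*(v - 2)*(v^3 - 6*v^2 + 8*v) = (v - 4)*(v - 2)^2*(v^2 - 4*v) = v*(v - 4)*(v - 2)^2*(v - 4)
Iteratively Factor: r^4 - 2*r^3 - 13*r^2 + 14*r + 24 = (r - 4)*(r^3 + 2*r^2 - 5*r - 6) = (r - 4)*(r + 1)*(r^2 + r - 6) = (r - 4)*(r - 2)*(r + 1)*(r + 3)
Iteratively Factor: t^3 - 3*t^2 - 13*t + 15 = (t - 5)*(t^2 + 2*t - 3) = (t - 5)*(t - 1)*(t + 3)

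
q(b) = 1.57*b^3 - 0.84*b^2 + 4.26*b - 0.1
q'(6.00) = 163.74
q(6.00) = 334.34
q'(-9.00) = 400.89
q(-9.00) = -1251.01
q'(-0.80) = 8.62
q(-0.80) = -4.85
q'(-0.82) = 8.80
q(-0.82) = -5.02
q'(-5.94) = 180.42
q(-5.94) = -384.09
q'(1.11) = 8.20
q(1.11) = 5.74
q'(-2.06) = 27.71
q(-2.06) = -26.16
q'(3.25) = 48.55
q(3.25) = 58.77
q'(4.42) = 88.85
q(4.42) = 137.89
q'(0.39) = 4.32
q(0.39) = 1.53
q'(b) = 4.71*b^2 - 1.68*b + 4.26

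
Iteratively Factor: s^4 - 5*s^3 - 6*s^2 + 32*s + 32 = (s + 1)*(s^3 - 6*s^2 + 32) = (s - 4)*(s + 1)*(s^2 - 2*s - 8) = (s - 4)*(s + 1)*(s + 2)*(s - 4)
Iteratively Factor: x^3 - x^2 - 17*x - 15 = (x - 5)*(x^2 + 4*x + 3) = (x - 5)*(x + 3)*(x + 1)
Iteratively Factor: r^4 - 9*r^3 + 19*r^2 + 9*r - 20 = (r - 5)*(r^3 - 4*r^2 - r + 4) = (r - 5)*(r + 1)*(r^2 - 5*r + 4) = (r - 5)*(r - 1)*(r + 1)*(r - 4)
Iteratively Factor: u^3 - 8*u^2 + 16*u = (u - 4)*(u^2 - 4*u) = u*(u - 4)*(u - 4)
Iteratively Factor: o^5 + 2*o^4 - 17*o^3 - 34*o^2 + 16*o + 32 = (o + 1)*(o^4 + o^3 - 18*o^2 - 16*o + 32) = (o - 4)*(o + 1)*(o^3 + 5*o^2 + 2*o - 8) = (o - 4)*(o + 1)*(o + 4)*(o^2 + o - 2) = (o - 4)*(o - 1)*(o + 1)*(o + 4)*(o + 2)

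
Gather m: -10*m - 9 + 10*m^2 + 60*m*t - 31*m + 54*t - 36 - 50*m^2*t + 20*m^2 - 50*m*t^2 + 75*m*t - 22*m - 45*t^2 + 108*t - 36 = m^2*(30 - 50*t) + m*(-50*t^2 + 135*t - 63) - 45*t^2 + 162*t - 81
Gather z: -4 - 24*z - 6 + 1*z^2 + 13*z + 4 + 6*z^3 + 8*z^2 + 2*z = 6*z^3 + 9*z^2 - 9*z - 6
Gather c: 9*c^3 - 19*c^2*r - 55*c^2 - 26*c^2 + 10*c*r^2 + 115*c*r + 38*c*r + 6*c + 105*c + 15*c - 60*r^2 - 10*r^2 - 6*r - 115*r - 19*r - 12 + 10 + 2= 9*c^3 + c^2*(-19*r - 81) + c*(10*r^2 + 153*r + 126) - 70*r^2 - 140*r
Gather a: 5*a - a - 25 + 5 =4*a - 20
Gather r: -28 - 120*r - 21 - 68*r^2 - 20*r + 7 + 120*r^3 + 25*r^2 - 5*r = 120*r^3 - 43*r^2 - 145*r - 42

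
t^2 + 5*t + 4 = (t + 1)*(t + 4)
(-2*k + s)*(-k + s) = 2*k^2 - 3*k*s + s^2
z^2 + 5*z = z*(z + 5)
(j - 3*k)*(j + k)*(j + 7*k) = j^3 + 5*j^2*k - 17*j*k^2 - 21*k^3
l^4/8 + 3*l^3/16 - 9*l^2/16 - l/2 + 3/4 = (l/4 + 1/2)*(l/2 + 1)*(l - 3/2)*(l - 1)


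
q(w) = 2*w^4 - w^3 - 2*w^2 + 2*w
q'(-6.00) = -1810.00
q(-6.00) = 2724.00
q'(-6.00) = -1810.00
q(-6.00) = 2724.00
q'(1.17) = 6.03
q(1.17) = 1.75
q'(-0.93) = -3.31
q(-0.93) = -1.29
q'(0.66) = 0.35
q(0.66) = 0.54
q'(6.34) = 1894.77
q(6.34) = 2908.82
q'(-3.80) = -465.10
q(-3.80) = 435.42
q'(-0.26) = 2.70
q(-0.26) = -0.63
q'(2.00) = 46.00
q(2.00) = 20.00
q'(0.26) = 0.90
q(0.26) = 0.38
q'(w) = 8*w^3 - 3*w^2 - 4*w + 2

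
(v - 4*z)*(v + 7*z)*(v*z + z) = v^3*z + 3*v^2*z^2 + v^2*z - 28*v*z^3 + 3*v*z^2 - 28*z^3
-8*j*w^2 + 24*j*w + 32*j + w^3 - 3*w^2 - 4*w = (-8*j + w)*(w - 4)*(w + 1)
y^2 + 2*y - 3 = (y - 1)*(y + 3)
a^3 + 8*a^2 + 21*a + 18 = (a + 2)*(a + 3)^2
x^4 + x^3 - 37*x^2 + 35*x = x*(x - 5)*(x - 1)*(x + 7)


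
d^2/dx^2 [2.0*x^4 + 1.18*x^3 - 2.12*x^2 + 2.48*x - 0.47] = 24.0*x^2 + 7.08*x - 4.24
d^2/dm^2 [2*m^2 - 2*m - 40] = 4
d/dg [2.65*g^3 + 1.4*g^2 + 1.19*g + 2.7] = 7.95*g^2 + 2.8*g + 1.19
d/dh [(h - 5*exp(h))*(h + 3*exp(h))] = -2*h*exp(h) + 2*h - 30*exp(2*h) - 2*exp(h)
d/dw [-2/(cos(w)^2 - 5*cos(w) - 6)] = 2*(5 - 2*cos(w))*sin(w)/(sin(w)^2 + 5*cos(w) + 5)^2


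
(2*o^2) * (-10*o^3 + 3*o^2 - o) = -20*o^5 + 6*o^4 - 2*o^3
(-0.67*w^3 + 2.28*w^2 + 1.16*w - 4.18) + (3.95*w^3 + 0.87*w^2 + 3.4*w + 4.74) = 3.28*w^3 + 3.15*w^2 + 4.56*w + 0.56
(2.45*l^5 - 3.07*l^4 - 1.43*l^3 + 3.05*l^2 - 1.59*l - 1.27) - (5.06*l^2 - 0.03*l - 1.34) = 2.45*l^5 - 3.07*l^4 - 1.43*l^3 - 2.01*l^2 - 1.56*l + 0.0700000000000001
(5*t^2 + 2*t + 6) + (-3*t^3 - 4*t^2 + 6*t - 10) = -3*t^3 + t^2 + 8*t - 4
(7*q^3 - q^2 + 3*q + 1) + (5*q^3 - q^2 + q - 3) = 12*q^3 - 2*q^2 + 4*q - 2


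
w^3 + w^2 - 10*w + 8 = (w - 2)*(w - 1)*(w + 4)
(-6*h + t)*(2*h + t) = -12*h^2 - 4*h*t + t^2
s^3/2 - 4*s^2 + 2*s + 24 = (s/2 + 1)*(s - 6)*(s - 4)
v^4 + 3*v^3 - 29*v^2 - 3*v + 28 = (v - 4)*(v - 1)*(v + 1)*(v + 7)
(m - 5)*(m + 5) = m^2 - 25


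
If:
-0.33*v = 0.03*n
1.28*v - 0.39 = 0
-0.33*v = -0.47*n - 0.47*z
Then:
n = -3.35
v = 0.30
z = 3.57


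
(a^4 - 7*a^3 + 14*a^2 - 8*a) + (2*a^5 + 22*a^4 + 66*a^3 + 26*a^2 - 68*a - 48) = 2*a^5 + 23*a^4 + 59*a^3 + 40*a^2 - 76*a - 48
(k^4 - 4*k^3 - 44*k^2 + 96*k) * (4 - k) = -k^5 + 8*k^4 + 28*k^3 - 272*k^2 + 384*k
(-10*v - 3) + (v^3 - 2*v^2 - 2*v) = v^3 - 2*v^2 - 12*v - 3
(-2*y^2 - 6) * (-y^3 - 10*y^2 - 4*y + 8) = 2*y^5 + 20*y^4 + 14*y^3 + 44*y^2 + 24*y - 48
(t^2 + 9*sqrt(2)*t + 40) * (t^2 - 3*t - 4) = t^4 - 3*t^3 + 9*sqrt(2)*t^3 - 27*sqrt(2)*t^2 + 36*t^2 - 120*t - 36*sqrt(2)*t - 160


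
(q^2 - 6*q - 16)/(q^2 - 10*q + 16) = (q + 2)/(q - 2)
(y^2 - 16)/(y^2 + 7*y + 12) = (y - 4)/(y + 3)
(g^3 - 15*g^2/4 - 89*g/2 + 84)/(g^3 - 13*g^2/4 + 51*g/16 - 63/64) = 16*(g^2 - 2*g - 48)/(16*g^2 - 24*g + 9)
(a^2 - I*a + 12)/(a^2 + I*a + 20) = (a + 3*I)/(a + 5*I)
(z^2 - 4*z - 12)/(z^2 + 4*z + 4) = (z - 6)/(z + 2)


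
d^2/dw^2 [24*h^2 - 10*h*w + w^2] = 2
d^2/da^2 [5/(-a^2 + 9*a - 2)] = 10*(a^2 - 9*a - (2*a - 9)^2 + 2)/(a^2 - 9*a + 2)^3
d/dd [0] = 0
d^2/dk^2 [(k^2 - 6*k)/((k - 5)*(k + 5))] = 2*(-6*k^3 + 75*k^2 - 450*k + 625)/(k^6 - 75*k^4 + 1875*k^2 - 15625)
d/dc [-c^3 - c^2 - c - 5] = -3*c^2 - 2*c - 1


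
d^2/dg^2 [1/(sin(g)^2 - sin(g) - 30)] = (4*sin(g)^4 - 3*sin(g)^3 + 115*sin(g)^2 - 24*sin(g) - 62)/(sin(g) + cos(g)^2 + 29)^3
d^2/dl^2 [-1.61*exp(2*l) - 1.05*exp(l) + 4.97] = (-6.44*exp(l) - 1.05)*exp(l)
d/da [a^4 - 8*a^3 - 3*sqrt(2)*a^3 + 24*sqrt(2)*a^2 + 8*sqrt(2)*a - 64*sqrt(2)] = 4*a^3 - 24*a^2 - 9*sqrt(2)*a^2 + 48*sqrt(2)*a + 8*sqrt(2)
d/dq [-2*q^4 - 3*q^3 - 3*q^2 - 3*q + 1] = -8*q^3 - 9*q^2 - 6*q - 3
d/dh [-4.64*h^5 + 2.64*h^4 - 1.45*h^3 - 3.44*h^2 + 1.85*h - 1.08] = -23.2*h^4 + 10.56*h^3 - 4.35*h^2 - 6.88*h + 1.85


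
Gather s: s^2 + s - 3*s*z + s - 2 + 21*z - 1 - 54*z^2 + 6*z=s^2 + s*(2 - 3*z) - 54*z^2 + 27*z - 3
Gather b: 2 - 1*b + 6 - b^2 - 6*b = -b^2 - 7*b + 8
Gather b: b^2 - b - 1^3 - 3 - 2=b^2 - b - 6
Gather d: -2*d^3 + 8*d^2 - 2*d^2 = -2*d^3 + 6*d^2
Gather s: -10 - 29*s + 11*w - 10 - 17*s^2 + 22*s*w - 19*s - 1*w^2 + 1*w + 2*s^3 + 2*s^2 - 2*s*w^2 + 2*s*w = 2*s^3 - 15*s^2 + s*(-2*w^2 + 24*w - 48) - w^2 + 12*w - 20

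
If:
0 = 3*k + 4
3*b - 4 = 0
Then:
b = 4/3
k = -4/3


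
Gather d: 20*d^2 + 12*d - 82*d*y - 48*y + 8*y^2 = 20*d^2 + d*(12 - 82*y) + 8*y^2 - 48*y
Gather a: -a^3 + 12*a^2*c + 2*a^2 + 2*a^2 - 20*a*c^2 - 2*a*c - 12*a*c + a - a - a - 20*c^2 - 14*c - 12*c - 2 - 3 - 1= -a^3 + a^2*(12*c + 4) + a*(-20*c^2 - 14*c - 1) - 20*c^2 - 26*c - 6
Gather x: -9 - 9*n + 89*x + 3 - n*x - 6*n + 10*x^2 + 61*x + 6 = -15*n + 10*x^2 + x*(150 - n)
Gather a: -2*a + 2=2 - 2*a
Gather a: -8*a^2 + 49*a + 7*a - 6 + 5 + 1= -8*a^2 + 56*a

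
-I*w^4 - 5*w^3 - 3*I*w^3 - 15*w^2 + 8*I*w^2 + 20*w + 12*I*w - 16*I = (w + 4)*(w - 4*I)*(w - I)*(-I*w + I)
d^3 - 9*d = d*(d - 3)*(d + 3)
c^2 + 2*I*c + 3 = (c - I)*(c + 3*I)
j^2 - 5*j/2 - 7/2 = (j - 7/2)*(j + 1)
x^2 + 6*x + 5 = (x + 1)*(x + 5)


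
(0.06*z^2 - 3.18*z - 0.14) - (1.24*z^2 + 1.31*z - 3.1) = -1.18*z^2 - 4.49*z + 2.96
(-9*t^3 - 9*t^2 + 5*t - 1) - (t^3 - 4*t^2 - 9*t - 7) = -10*t^3 - 5*t^2 + 14*t + 6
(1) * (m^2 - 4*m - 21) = m^2 - 4*m - 21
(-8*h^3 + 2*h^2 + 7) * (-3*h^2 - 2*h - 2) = 24*h^5 + 10*h^4 + 12*h^3 - 25*h^2 - 14*h - 14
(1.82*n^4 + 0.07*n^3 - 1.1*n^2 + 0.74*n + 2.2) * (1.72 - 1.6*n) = -2.912*n^5 + 3.0184*n^4 + 1.8804*n^3 - 3.076*n^2 - 2.2472*n + 3.784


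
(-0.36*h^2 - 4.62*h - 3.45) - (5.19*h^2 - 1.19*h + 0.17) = -5.55*h^2 - 3.43*h - 3.62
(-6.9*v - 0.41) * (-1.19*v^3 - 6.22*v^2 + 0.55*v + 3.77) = 8.211*v^4 + 43.4059*v^3 - 1.2448*v^2 - 26.2385*v - 1.5457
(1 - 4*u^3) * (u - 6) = -4*u^4 + 24*u^3 + u - 6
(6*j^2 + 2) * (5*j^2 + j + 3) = 30*j^4 + 6*j^3 + 28*j^2 + 2*j + 6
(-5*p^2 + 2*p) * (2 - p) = 5*p^3 - 12*p^2 + 4*p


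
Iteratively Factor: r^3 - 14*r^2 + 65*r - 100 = (r - 5)*(r^2 - 9*r + 20) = (r - 5)*(r - 4)*(r - 5)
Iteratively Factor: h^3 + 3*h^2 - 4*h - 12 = (h + 2)*(h^2 + h - 6) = (h + 2)*(h + 3)*(h - 2)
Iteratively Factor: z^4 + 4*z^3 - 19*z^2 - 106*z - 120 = (z - 5)*(z^3 + 9*z^2 + 26*z + 24) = (z - 5)*(z + 4)*(z^2 + 5*z + 6) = (z - 5)*(z + 3)*(z + 4)*(z + 2)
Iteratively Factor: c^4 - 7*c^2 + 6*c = (c)*(c^3 - 7*c + 6) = c*(c - 2)*(c^2 + 2*c - 3) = c*(c - 2)*(c - 1)*(c + 3)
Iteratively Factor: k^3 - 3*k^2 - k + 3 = (k - 1)*(k^2 - 2*k - 3) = (k - 3)*(k - 1)*(k + 1)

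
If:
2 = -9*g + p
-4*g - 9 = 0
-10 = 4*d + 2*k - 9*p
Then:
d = -k/2 - 697/16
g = -9/4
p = -73/4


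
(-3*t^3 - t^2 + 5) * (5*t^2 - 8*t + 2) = -15*t^5 + 19*t^4 + 2*t^3 + 23*t^2 - 40*t + 10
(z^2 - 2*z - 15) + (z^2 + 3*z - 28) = 2*z^2 + z - 43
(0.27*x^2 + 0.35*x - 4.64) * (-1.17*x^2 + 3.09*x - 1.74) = -0.3159*x^4 + 0.4248*x^3 + 6.0405*x^2 - 14.9466*x + 8.0736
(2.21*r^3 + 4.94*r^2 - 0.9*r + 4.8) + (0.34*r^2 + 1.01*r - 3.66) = 2.21*r^3 + 5.28*r^2 + 0.11*r + 1.14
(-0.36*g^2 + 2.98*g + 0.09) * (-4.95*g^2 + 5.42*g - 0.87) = 1.782*g^4 - 16.7022*g^3 + 16.0193*g^2 - 2.1048*g - 0.0783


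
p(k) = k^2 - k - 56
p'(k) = 2*k - 1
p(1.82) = -54.51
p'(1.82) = 2.64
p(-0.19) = -55.77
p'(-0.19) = -1.38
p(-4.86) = -27.52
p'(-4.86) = -10.72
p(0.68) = -56.22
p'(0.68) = 0.36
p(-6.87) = -1.93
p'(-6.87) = -14.74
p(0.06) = -56.06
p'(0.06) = -0.88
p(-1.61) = -51.80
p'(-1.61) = -4.22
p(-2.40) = -47.84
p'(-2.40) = -5.80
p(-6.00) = -14.00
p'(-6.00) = -13.00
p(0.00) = -56.00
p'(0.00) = -1.00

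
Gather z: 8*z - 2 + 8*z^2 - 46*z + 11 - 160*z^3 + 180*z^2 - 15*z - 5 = -160*z^3 + 188*z^2 - 53*z + 4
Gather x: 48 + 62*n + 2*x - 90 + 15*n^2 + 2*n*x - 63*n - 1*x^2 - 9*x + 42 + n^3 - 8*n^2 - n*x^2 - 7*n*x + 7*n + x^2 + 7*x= n^3 + 7*n^2 - n*x^2 - 5*n*x + 6*n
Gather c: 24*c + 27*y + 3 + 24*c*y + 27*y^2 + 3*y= c*(24*y + 24) + 27*y^2 + 30*y + 3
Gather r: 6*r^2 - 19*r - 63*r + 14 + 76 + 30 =6*r^2 - 82*r + 120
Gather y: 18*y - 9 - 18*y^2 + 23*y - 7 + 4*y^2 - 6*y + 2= -14*y^2 + 35*y - 14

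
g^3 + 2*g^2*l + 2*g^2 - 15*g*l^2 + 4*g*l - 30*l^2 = (g + 2)*(g - 3*l)*(g + 5*l)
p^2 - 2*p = p*(p - 2)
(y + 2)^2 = y^2 + 4*y + 4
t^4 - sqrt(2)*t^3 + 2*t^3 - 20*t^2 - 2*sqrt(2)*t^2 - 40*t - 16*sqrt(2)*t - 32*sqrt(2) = (t + 2)*(t - 4*sqrt(2))*(t + sqrt(2))*(t + 2*sqrt(2))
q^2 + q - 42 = (q - 6)*(q + 7)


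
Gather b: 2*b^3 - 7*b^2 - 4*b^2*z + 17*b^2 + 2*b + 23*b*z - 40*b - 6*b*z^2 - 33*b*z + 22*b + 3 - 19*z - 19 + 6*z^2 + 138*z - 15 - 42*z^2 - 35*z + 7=2*b^3 + b^2*(10 - 4*z) + b*(-6*z^2 - 10*z - 16) - 36*z^2 + 84*z - 24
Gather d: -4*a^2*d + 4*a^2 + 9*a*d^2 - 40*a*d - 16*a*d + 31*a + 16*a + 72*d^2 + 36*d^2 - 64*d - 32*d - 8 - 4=4*a^2 + 47*a + d^2*(9*a + 108) + d*(-4*a^2 - 56*a - 96) - 12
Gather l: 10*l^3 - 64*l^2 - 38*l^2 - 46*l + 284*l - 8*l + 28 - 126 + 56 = 10*l^3 - 102*l^2 + 230*l - 42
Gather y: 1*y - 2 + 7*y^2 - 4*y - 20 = 7*y^2 - 3*y - 22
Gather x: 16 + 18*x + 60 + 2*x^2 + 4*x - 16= 2*x^2 + 22*x + 60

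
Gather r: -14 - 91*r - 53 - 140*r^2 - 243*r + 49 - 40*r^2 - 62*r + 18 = -180*r^2 - 396*r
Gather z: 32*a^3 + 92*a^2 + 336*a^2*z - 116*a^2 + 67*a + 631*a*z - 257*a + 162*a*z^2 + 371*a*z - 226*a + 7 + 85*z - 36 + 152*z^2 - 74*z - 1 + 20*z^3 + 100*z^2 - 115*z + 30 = 32*a^3 - 24*a^2 - 416*a + 20*z^3 + z^2*(162*a + 252) + z*(336*a^2 + 1002*a - 104)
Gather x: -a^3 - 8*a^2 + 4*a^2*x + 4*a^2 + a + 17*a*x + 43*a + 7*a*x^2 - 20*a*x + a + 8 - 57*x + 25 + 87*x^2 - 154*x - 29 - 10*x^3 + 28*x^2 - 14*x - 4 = -a^3 - 4*a^2 + 45*a - 10*x^3 + x^2*(7*a + 115) + x*(4*a^2 - 3*a - 225)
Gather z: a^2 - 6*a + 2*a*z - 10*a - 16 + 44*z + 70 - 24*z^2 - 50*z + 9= a^2 - 16*a - 24*z^2 + z*(2*a - 6) + 63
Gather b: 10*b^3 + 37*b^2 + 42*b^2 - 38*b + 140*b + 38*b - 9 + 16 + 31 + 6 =10*b^3 + 79*b^2 + 140*b + 44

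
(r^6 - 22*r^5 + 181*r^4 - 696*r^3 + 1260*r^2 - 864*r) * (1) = r^6 - 22*r^5 + 181*r^4 - 696*r^3 + 1260*r^2 - 864*r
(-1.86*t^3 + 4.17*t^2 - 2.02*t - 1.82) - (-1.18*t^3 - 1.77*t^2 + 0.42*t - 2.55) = -0.68*t^3 + 5.94*t^2 - 2.44*t + 0.73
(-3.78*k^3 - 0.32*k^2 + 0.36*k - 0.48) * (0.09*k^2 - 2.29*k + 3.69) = -0.3402*k^5 + 8.6274*k^4 - 13.183*k^3 - 2.0484*k^2 + 2.4276*k - 1.7712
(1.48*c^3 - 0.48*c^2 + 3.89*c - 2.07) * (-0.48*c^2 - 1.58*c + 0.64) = -0.7104*c^5 - 2.108*c^4 - 0.1616*c^3 - 5.4598*c^2 + 5.7602*c - 1.3248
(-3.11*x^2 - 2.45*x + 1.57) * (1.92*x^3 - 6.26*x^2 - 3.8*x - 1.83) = -5.9712*x^5 + 14.7646*x^4 + 30.1694*x^3 + 5.1731*x^2 - 1.4825*x - 2.8731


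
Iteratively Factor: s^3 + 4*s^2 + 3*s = (s + 1)*(s^2 + 3*s) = (s + 1)*(s + 3)*(s)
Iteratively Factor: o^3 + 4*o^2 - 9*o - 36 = (o - 3)*(o^2 + 7*o + 12) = (o - 3)*(o + 3)*(o + 4)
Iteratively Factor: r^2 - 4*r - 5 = (r - 5)*(r + 1)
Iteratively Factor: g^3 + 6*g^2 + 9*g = (g + 3)*(g^2 + 3*g) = (g + 3)^2*(g)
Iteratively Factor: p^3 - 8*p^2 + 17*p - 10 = (p - 5)*(p^2 - 3*p + 2) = (p - 5)*(p - 2)*(p - 1)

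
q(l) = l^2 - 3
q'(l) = 2*l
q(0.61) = -2.63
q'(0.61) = 1.22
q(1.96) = 0.84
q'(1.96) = 3.92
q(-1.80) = 0.24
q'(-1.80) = -3.60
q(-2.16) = 1.67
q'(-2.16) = -4.32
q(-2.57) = 3.60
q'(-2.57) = -5.14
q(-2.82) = 4.95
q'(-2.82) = -5.64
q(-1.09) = -1.81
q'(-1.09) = -2.18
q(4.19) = 14.56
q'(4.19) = 8.38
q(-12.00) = 141.00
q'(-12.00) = -24.00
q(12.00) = 141.00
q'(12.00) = 24.00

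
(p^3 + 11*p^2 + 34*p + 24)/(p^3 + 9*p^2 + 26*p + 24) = (p^2 + 7*p + 6)/(p^2 + 5*p + 6)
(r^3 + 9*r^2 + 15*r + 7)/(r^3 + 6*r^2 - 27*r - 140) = (r^2 + 2*r + 1)/(r^2 - r - 20)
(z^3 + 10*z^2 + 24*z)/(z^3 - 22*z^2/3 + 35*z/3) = 3*(z^2 + 10*z + 24)/(3*z^2 - 22*z + 35)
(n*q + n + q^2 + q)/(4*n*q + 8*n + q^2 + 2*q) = (n*q + n + q^2 + q)/(4*n*q + 8*n + q^2 + 2*q)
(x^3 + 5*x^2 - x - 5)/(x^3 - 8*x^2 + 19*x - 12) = (x^2 + 6*x + 5)/(x^2 - 7*x + 12)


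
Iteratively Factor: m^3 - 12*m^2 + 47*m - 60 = (m - 3)*(m^2 - 9*m + 20) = (m - 4)*(m - 3)*(m - 5)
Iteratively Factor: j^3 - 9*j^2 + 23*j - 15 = (j - 5)*(j^2 - 4*j + 3) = (j - 5)*(j - 3)*(j - 1)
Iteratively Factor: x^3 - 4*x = (x + 2)*(x^2 - 2*x) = (x - 2)*(x + 2)*(x)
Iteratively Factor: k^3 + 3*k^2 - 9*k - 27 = (k - 3)*(k^2 + 6*k + 9) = (k - 3)*(k + 3)*(k + 3)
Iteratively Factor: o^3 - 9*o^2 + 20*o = (o)*(o^2 - 9*o + 20) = o*(o - 5)*(o - 4)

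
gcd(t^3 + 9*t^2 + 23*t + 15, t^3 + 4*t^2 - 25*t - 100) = t + 5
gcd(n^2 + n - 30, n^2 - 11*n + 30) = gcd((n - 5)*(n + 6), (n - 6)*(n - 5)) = n - 5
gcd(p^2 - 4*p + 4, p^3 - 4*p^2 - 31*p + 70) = p - 2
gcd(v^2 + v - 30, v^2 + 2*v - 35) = v - 5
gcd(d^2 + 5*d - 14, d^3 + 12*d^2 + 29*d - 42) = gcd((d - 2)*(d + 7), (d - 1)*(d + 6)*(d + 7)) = d + 7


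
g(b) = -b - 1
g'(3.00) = -1.00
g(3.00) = -4.00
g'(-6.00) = -1.00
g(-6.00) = 5.00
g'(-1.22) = -1.00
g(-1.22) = 0.22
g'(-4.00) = -1.00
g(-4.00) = 3.00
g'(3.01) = -1.00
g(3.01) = -4.01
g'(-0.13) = -1.00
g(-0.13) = -0.87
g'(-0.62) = -1.00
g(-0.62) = -0.38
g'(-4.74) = -1.00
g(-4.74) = 3.74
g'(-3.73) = -1.00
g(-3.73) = 2.73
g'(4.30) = -1.00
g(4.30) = -5.30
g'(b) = -1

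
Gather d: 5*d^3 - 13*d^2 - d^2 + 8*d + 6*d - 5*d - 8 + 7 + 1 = 5*d^3 - 14*d^2 + 9*d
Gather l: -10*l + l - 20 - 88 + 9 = -9*l - 99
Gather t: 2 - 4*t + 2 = 4 - 4*t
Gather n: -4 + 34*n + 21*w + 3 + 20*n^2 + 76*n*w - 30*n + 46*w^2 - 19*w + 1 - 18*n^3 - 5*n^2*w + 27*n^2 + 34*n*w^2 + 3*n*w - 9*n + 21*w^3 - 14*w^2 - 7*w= -18*n^3 + n^2*(47 - 5*w) + n*(34*w^2 + 79*w - 5) + 21*w^3 + 32*w^2 - 5*w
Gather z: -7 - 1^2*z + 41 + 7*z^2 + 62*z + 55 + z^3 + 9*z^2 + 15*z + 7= z^3 + 16*z^2 + 76*z + 96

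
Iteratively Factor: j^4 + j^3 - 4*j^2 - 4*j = (j - 2)*(j^3 + 3*j^2 + 2*j) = (j - 2)*(j + 1)*(j^2 + 2*j) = j*(j - 2)*(j + 1)*(j + 2)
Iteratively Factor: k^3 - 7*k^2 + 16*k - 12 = (k - 2)*(k^2 - 5*k + 6) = (k - 2)^2*(k - 3)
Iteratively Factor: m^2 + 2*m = (m + 2)*(m)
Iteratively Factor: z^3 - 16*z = (z - 4)*(z^2 + 4*z) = (z - 4)*(z + 4)*(z)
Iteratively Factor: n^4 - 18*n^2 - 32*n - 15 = (n + 1)*(n^3 - n^2 - 17*n - 15) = (n - 5)*(n + 1)*(n^2 + 4*n + 3) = (n - 5)*(n + 1)^2*(n + 3)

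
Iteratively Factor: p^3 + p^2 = (p)*(p^2 + p) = p^2*(p + 1)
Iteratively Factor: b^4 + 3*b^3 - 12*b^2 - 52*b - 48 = (b + 2)*(b^3 + b^2 - 14*b - 24) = (b + 2)*(b + 3)*(b^2 - 2*b - 8) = (b + 2)^2*(b + 3)*(b - 4)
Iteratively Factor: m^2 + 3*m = (m + 3)*(m)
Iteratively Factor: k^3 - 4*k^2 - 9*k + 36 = (k - 3)*(k^2 - k - 12) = (k - 4)*(k - 3)*(k + 3)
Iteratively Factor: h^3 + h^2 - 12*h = (h - 3)*(h^2 + 4*h) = h*(h - 3)*(h + 4)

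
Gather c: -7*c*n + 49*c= c*(49 - 7*n)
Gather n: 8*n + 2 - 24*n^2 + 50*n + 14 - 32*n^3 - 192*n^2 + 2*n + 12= -32*n^3 - 216*n^2 + 60*n + 28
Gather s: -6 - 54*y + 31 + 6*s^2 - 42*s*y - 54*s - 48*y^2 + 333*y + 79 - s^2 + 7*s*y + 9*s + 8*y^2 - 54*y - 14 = 5*s^2 + s*(-35*y - 45) - 40*y^2 + 225*y + 90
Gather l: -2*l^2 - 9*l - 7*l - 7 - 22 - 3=-2*l^2 - 16*l - 32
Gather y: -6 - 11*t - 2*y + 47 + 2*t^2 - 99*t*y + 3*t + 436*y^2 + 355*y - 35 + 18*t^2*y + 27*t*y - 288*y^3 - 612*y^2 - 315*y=2*t^2 - 8*t - 288*y^3 - 176*y^2 + y*(18*t^2 - 72*t + 38) + 6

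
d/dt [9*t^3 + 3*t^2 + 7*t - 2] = 27*t^2 + 6*t + 7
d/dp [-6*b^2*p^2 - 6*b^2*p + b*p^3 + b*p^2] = b*(-12*b*p - 6*b + 3*p^2 + 2*p)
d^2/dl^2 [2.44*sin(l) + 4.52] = -2.44*sin(l)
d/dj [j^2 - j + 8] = 2*j - 1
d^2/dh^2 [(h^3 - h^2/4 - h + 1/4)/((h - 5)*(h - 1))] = 57/(h^3 - 15*h^2 + 75*h - 125)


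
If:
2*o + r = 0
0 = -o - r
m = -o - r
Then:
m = 0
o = 0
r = 0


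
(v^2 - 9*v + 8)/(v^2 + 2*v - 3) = (v - 8)/(v + 3)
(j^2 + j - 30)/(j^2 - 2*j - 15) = (j + 6)/(j + 3)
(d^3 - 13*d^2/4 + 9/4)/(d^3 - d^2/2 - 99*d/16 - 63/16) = 4*(d - 1)/(4*d + 7)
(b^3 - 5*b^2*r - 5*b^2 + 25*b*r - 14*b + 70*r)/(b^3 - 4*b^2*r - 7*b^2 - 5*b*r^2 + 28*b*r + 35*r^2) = (b + 2)/(b + r)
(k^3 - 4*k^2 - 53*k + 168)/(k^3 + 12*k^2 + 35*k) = (k^2 - 11*k + 24)/(k*(k + 5))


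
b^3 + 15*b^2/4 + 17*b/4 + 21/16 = (b + 1/2)*(b + 3/2)*(b + 7/4)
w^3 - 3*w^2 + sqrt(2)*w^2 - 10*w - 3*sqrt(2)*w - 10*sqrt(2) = (w - 5)*(w + 2)*(w + sqrt(2))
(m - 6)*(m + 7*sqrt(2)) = m^2 - 6*m + 7*sqrt(2)*m - 42*sqrt(2)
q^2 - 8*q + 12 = (q - 6)*(q - 2)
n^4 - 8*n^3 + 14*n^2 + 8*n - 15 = (n - 5)*(n - 3)*(n - 1)*(n + 1)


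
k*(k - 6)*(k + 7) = k^3 + k^2 - 42*k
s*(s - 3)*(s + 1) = s^3 - 2*s^2 - 3*s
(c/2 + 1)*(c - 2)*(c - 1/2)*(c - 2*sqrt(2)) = c^4/2 - sqrt(2)*c^3 - c^3/4 - 2*c^2 + sqrt(2)*c^2/2 + c + 4*sqrt(2)*c - 2*sqrt(2)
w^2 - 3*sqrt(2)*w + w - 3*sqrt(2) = (w + 1)*(w - 3*sqrt(2))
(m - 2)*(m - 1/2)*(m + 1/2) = m^3 - 2*m^2 - m/4 + 1/2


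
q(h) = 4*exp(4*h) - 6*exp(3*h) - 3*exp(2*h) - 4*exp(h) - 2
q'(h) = 16*exp(4*h) - 18*exp(3*h) - 6*exp(2*h) - 4*exp(h)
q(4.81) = 896443936.81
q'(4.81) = 3596959881.22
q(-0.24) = -8.39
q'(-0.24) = -9.49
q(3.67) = 9127538.80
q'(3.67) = 36882733.83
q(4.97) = 1703222957.10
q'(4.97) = 6830943968.72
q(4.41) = 179876059.28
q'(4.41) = 722886770.94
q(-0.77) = -4.91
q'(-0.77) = -4.19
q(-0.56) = -5.96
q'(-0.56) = -5.89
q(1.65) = 1989.17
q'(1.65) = 9036.87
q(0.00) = -11.00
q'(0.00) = -12.00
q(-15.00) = -2.00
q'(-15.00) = 0.00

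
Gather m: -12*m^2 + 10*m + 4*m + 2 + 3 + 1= -12*m^2 + 14*m + 6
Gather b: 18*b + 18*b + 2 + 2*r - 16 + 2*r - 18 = 36*b + 4*r - 32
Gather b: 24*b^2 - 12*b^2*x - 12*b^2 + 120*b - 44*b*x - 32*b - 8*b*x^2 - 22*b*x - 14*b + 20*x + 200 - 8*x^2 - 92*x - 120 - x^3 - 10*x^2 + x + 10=b^2*(12 - 12*x) + b*(-8*x^2 - 66*x + 74) - x^3 - 18*x^2 - 71*x + 90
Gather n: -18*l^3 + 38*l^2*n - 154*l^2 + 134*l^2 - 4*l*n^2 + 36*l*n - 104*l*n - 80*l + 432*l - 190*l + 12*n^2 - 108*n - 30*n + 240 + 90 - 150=-18*l^3 - 20*l^2 + 162*l + n^2*(12 - 4*l) + n*(38*l^2 - 68*l - 138) + 180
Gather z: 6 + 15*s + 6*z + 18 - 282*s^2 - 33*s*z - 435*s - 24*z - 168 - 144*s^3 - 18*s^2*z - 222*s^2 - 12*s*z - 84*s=-144*s^3 - 504*s^2 - 504*s + z*(-18*s^2 - 45*s - 18) - 144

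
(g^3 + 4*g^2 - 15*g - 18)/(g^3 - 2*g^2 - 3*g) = (g + 6)/g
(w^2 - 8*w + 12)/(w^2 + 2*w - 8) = (w - 6)/(w + 4)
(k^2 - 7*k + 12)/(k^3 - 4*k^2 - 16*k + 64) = (k - 3)/(k^2 - 16)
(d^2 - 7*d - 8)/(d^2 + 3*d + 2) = (d - 8)/(d + 2)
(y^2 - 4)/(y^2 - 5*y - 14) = (y - 2)/(y - 7)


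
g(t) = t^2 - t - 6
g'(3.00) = 5.00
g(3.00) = 0.00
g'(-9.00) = -19.00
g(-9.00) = 84.00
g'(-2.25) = -5.50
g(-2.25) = 1.31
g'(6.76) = 12.52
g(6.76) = 32.94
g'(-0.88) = -2.76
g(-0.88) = -4.35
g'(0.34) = -0.32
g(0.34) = -6.22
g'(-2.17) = -5.34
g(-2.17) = 0.88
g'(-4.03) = -9.06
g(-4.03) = 14.27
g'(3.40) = 5.80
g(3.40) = 2.16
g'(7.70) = 14.40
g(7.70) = 45.59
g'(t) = 2*t - 1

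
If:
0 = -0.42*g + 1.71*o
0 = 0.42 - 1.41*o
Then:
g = 1.21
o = 0.30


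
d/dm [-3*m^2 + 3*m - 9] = 3 - 6*m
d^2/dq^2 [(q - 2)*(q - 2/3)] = 2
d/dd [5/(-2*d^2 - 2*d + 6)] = 5*(2*d + 1)/(2*(d^2 + d - 3)^2)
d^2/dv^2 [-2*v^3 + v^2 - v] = 2 - 12*v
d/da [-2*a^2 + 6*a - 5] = 6 - 4*a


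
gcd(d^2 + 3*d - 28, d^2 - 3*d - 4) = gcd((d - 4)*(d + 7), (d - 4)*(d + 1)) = d - 4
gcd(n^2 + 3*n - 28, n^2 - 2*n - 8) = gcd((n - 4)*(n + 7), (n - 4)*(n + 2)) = n - 4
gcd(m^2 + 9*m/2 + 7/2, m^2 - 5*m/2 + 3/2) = 1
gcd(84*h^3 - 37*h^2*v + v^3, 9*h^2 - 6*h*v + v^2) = -3*h + v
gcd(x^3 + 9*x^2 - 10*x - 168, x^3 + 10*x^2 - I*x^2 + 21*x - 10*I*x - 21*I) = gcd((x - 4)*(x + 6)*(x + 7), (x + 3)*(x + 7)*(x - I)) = x + 7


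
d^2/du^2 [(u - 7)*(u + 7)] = 2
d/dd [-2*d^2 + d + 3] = 1 - 4*d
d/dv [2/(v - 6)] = -2/(v - 6)^2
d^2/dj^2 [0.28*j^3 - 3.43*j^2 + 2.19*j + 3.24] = 1.68*j - 6.86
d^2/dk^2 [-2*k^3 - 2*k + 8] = -12*k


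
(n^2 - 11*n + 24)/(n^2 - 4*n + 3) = (n - 8)/(n - 1)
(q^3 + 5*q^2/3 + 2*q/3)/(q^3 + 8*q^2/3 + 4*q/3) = (q + 1)/(q + 2)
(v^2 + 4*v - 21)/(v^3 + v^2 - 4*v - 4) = (v^2 + 4*v - 21)/(v^3 + v^2 - 4*v - 4)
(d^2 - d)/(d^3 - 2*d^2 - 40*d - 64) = d*(1 - d)/(-d^3 + 2*d^2 + 40*d + 64)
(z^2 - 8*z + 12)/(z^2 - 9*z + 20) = (z^2 - 8*z + 12)/(z^2 - 9*z + 20)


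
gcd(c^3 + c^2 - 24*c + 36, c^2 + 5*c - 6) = c + 6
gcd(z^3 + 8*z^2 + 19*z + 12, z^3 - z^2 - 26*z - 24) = z^2 + 5*z + 4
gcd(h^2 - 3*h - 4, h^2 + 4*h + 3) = h + 1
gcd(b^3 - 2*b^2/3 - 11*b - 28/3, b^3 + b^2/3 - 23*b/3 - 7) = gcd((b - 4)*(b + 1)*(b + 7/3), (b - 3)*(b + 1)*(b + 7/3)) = b^2 + 10*b/3 + 7/3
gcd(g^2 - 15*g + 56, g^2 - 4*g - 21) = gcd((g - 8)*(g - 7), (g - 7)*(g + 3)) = g - 7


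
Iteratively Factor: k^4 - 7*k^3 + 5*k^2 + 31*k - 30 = (k - 3)*(k^3 - 4*k^2 - 7*k + 10) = (k - 3)*(k - 1)*(k^2 - 3*k - 10) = (k - 5)*(k - 3)*(k - 1)*(k + 2)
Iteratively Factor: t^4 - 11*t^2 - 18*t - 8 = (t + 1)*(t^3 - t^2 - 10*t - 8) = (t - 4)*(t + 1)*(t^2 + 3*t + 2) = (t - 4)*(t + 1)^2*(t + 2)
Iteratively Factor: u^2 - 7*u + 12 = (u - 4)*(u - 3)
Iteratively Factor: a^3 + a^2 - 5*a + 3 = (a - 1)*(a^2 + 2*a - 3) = (a - 1)^2*(a + 3)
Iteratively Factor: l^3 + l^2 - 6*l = (l - 2)*(l^2 + 3*l) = (l - 2)*(l + 3)*(l)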